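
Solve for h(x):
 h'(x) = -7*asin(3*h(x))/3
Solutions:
 Integral(1/asin(3*_y), (_y, h(x))) = C1 - 7*x/3


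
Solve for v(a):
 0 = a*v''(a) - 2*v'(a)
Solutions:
 v(a) = C1 + C2*a^3


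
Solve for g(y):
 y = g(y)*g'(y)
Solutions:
 g(y) = -sqrt(C1 + y^2)
 g(y) = sqrt(C1 + y^2)


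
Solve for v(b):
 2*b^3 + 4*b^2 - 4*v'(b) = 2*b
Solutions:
 v(b) = C1 + b^4/8 + b^3/3 - b^2/4


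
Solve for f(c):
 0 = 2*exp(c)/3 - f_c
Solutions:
 f(c) = C1 + 2*exp(c)/3


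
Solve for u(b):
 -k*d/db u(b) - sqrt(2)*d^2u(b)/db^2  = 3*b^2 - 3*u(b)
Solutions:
 u(b) = C1*exp(sqrt(2)*b*(-k + sqrt(k^2 + 12*sqrt(2)))/4) + C2*exp(-sqrt(2)*b*(k + sqrt(k^2 + 12*sqrt(2)))/4) + b^2 + 2*b*k/3 + 2*k^2/9 + 2*sqrt(2)/3


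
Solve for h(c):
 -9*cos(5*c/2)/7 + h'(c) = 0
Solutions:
 h(c) = C1 + 18*sin(5*c/2)/35


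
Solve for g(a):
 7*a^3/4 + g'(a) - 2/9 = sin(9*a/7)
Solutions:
 g(a) = C1 - 7*a^4/16 + 2*a/9 - 7*cos(9*a/7)/9


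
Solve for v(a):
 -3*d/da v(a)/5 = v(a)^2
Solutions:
 v(a) = 3/(C1 + 5*a)


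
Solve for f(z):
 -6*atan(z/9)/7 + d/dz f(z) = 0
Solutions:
 f(z) = C1 + 6*z*atan(z/9)/7 - 27*log(z^2 + 81)/7


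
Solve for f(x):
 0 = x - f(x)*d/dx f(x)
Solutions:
 f(x) = -sqrt(C1 + x^2)
 f(x) = sqrt(C1 + x^2)


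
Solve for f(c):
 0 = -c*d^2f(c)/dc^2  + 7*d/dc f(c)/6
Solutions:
 f(c) = C1 + C2*c^(13/6)


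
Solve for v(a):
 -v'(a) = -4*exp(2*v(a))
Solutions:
 v(a) = log(-sqrt(-1/(C1 + 4*a))) - log(2)/2
 v(a) = log(-1/(C1 + 4*a))/2 - log(2)/2


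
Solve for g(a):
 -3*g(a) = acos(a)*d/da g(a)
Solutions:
 g(a) = C1*exp(-3*Integral(1/acos(a), a))


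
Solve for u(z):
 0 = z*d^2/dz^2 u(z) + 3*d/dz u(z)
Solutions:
 u(z) = C1 + C2/z^2


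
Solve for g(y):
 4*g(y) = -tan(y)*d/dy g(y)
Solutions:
 g(y) = C1/sin(y)^4


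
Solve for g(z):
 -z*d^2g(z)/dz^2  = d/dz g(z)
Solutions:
 g(z) = C1 + C2*log(z)


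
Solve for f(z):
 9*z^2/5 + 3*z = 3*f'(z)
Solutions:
 f(z) = C1 + z^3/5 + z^2/2


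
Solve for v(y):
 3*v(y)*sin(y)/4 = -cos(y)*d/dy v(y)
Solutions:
 v(y) = C1*cos(y)^(3/4)


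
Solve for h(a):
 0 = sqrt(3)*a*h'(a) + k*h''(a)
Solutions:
 h(a) = C1 + C2*sqrt(k)*erf(sqrt(2)*3^(1/4)*a*sqrt(1/k)/2)


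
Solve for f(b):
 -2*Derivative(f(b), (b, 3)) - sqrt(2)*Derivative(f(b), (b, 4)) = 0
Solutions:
 f(b) = C1 + C2*b + C3*b^2 + C4*exp(-sqrt(2)*b)


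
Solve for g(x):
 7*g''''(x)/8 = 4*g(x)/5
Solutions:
 g(x) = C1*exp(-2*2^(1/4)*35^(3/4)*x/35) + C2*exp(2*2^(1/4)*35^(3/4)*x/35) + C3*sin(2*2^(1/4)*35^(3/4)*x/35) + C4*cos(2*2^(1/4)*35^(3/4)*x/35)


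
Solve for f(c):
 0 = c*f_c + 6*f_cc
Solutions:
 f(c) = C1 + C2*erf(sqrt(3)*c/6)


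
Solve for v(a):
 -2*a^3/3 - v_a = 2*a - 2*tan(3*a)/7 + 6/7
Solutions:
 v(a) = C1 - a^4/6 - a^2 - 6*a/7 - 2*log(cos(3*a))/21


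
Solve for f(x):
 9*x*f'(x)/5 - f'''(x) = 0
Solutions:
 f(x) = C1 + Integral(C2*airyai(15^(2/3)*x/5) + C3*airybi(15^(2/3)*x/5), x)


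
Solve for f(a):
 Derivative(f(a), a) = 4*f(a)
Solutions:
 f(a) = C1*exp(4*a)


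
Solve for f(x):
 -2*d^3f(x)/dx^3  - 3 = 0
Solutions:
 f(x) = C1 + C2*x + C3*x^2 - x^3/4


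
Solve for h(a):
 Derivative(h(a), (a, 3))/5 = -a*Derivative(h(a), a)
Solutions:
 h(a) = C1 + Integral(C2*airyai(-5^(1/3)*a) + C3*airybi(-5^(1/3)*a), a)


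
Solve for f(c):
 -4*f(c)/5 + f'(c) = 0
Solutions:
 f(c) = C1*exp(4*c/5)


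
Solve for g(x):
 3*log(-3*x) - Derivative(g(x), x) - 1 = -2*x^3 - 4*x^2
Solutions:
 g(x) = C1 + x^4/2 + 4*x^3/3 + 3*x*log(-x) + x*(-4 + 3*log(3))


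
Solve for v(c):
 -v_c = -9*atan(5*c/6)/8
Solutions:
 v(c) = C1 + 9*c*atan(5*c/6)/8 - 27*log(25*c^2 + 36)/40


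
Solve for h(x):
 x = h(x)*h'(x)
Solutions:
 h(x) = -sqrt(C1 + x^2)
 h(x) = sqrt(C1 + x^2)


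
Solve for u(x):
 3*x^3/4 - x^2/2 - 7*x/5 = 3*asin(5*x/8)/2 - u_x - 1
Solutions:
 u(x) = C1 - 3*x^4/16 + x^3/6 + 7*x^2/10 + 3*x*asin(5*x/8)/2 - x + 3*sqrt(64 - 25*x^2)/10


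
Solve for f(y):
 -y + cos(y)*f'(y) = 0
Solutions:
 f(y) = C1 + Integral(y/cos(y), y)


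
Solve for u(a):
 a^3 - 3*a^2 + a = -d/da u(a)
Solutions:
 u(a) = C1 - a^4/4 + a^3 - a^2/2


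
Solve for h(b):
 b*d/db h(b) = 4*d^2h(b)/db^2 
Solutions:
 h(b) = C1 + C2*erfi(sqrt(2)*b/4)


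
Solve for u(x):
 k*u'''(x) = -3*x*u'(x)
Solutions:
 u(x) = C1 + Integral(C2*airyai(3^(1/3)*x*(-1/k)^(1/3)) + C3*airybi(3^(1/3)*x*(-1/k)^(1/3)), x)


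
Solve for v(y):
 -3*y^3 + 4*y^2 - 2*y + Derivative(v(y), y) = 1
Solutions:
 v(y) = C1 + 3*y^4/4 - 4*y^3/3 + y^2 + y


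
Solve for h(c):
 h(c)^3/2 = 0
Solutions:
 h(c) = 0


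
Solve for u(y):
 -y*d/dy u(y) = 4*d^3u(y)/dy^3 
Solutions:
 u(y) = C1 + Integral(C2*airyai(-2^(1/3)*y/2) + C3*airybi(-2^(1/3)*y/2), y)


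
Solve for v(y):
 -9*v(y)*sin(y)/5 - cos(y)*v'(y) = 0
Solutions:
 v(y) = C1*cos(y)^(9/5)


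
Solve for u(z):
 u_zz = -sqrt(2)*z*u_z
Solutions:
 u(z) = C1 + C2*erf(2^(3/4)*z/2)


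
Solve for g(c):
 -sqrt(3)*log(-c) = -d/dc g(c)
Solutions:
 g(c) = C1 + sqrt(3)*c*log(-c) - sqrt(3)*c


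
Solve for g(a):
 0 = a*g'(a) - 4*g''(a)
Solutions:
 g(a) = C1 + C2*erfi(sqrt(2)*a/4)


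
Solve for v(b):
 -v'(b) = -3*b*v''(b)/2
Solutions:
 v(b) = C1 + C2*b^(5/3)


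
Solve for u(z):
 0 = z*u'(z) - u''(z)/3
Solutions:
 u(z) = C1 + C2*erfi(sqrt(6)*z/2)


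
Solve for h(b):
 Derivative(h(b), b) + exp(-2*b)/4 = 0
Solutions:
 h(b) = C1 + exp(-2*b)/8


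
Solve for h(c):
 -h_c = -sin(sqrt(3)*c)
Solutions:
 h(c) = C1 - sqrt(3)*cos(sqrt(3)*c)/3


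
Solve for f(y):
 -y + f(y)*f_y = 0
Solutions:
 f(y) = -sqrt(C1 + y^2)
 f(y) = sqrt(C1 + y^2)


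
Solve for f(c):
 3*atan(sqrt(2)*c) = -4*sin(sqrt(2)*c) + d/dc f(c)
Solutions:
 f(c) = C1 + 3*c*atan(sqrt(2)*c) - 3*sqrt(2)*log(2*c^2 + 1)/4 - 2*sqrt(2)*cos(sqrt(2)*c)


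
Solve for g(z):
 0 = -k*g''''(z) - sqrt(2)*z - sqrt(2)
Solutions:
 g(z) = C1 + C2*z + C3*z^2 + C4*z^3 - sqrt(2)*z^5/(120*k) - sqrt(2)*z^4/(24*k)


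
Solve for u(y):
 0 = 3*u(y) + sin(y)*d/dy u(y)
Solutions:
 u(y) = C1*(cos(y) + 1)^(3/2)/(cos(y) - 1)^(3/2)


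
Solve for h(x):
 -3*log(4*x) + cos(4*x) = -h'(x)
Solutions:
 h(x) = C1 + 3*x*log(x) - 3*x + 6*x*log(2) - sin(4*x)/4


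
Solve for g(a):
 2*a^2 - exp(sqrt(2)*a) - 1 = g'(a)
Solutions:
 g(a) = C1 + 2*a^3/3 - a - sqrt(2)*exp(sqrt(2)*a)/2


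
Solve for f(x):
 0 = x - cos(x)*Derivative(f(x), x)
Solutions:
 f(x) = C1 + Integral(x/cos(x), x)


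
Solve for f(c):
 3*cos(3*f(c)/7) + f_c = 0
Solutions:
 3*c - 7*log(sin(3*f(c)/7) - 1)/6 + 7*log(sin(3*f(c)/7) + 1)/6 = C1


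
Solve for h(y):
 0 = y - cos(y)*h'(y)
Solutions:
 h(y) = C1 + Integral(y/cos(y), y)


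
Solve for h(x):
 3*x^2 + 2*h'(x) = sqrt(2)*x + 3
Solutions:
 h(x) = C1 - x^3/2 + sqrt(2)*x^2/4 + 3*x/2


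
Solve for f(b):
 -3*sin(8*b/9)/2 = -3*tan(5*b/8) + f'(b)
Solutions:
 f(b) = C1 - 24*log(cos(5*b/8))/5 + 27*cos(8*b/9)/16


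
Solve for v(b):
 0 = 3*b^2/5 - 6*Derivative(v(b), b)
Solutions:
 v(b) = C1 + b^3/30


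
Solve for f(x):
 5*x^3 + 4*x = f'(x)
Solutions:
 f(x) = C1 + 5*x^4/4 + 2*x^2


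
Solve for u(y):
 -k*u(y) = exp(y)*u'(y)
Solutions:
 u(y) = C1*exp(k*exp(-y))


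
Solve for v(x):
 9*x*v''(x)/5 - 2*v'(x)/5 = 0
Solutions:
 v(x) = C1 + C2*x^(11/9)


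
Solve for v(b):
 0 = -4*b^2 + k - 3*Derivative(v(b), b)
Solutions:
 v(b) = C1 - 4*b^3/9 + b*k/3


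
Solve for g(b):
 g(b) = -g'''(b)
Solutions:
 g(b) = C3*exp(-b) + (C1*sin(sqrt(3)*b/2) + C2*cos(sqrt(3)*b/2))*exp(b/2)


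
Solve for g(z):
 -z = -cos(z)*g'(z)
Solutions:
 g(z) = C1 + Integral(z/cos(z), z)


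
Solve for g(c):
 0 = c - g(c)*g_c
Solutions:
 g(c) = -sqrt(C1 + c^2)
 g(c) = sqrt(C1 + c^2)


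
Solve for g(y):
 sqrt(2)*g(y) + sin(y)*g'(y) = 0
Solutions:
 g(y) = C1*(cos(y) + 1)^(sqrt(2)/2)/(cos(y) - 1)^(sqrt(2)/2)


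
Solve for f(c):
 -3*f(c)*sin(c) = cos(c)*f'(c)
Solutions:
 f(c) = C1*cos(c)^3


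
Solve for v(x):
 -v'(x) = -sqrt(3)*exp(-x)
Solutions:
 v(x) = C1 - sqrt(3)*exp(-x)


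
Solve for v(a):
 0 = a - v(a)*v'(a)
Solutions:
 v(a) = -sqrt(C1 + a^2)
 v(a) = sqrt(C1 + a^2)


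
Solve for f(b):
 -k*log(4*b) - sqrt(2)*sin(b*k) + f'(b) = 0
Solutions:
 f(b) = C1 + b*k*(log(b) - 1) + 2*b*k*log(2) + sqrt(2)*Piecewise((-cos(b*k)/k, Ne(k, 0)), (0, True))


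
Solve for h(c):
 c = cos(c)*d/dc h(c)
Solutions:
 h(c) = C1 + Integral(c/cos(c), c)


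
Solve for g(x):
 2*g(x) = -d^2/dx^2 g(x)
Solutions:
 g(x) = C1*sin(sqrt(2)*x) + C2*cos(sqrt(2)*x)


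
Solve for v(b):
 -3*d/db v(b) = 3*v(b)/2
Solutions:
 v(b) = C1*exp(-b/2)


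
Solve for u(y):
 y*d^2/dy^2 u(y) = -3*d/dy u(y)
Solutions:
 u(y) = C1 + C2/y^2


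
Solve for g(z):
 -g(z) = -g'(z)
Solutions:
 g(z) = C1*exp(z)


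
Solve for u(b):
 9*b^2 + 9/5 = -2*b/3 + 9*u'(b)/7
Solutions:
 u(b) = C1 + 7*b^3/3 + 7*b^2/27 + 7*b/5


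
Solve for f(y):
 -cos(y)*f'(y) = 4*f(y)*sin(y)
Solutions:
 f(y) = C1*cos(y)^4


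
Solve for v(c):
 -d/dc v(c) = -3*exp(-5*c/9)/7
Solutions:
 v(c) = C1 - 27*exp(-5*c/9)/35


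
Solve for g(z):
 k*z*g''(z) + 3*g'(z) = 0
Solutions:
 g(z) = C1 + z^(((re(k) - 3)*re(k) + im(k)^2)/(re(k)^2 + im(k)^2))*(C2*sin(3*log(z)*Abs(im(k))/(re(k)^2 + im(k)^2)) + C3*cos(3*log(z)*im(k)/(re(k)^2 + im(k)^2)))


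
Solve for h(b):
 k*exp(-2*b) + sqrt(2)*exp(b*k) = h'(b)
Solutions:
 h(b) = C1 - k*exp(-2*b)/2 + sqrt(2)*exp(b*k)/k


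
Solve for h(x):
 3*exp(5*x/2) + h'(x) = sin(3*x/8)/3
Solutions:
 h(x) = C1 - 6*exp(5*x/2)/5 - 8*cos(3*x/8)/9


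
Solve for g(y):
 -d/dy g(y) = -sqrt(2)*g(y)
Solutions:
 g(y) = C1*exp(sqrt(2)*y)


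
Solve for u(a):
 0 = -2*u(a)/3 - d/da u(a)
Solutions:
 u(a) = C1*exp(-2*a/3)


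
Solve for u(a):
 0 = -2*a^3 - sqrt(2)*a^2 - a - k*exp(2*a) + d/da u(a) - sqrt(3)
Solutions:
 u(a) = C1 + a^4/2 + sqrt(2)*a^3/3 + a^2/2 + sqrt(3)*a + k*exp(2*a)/2


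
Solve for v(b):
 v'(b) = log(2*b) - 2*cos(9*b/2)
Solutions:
 v(b) = C1 + b*log(b) - b + b*log(2) - 4*sin(9*b/2)/9


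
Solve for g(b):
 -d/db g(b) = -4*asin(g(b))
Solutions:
 Integral(1/asin(_y), (_y, g(b))) = C1 + 4*b


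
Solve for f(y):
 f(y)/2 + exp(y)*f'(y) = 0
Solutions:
 f(y) = C1*exp(exp(-y)/2)


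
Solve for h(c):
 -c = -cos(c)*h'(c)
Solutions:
 h(c) = C1 + Integral(c/cos(c), c)


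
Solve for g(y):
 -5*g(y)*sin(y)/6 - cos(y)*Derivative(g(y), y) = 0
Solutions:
 g(y) = C1*cos(y)^(5/6)


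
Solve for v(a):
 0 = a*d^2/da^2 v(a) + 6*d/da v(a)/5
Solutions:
 v(a) = C1 + C2/a^(1/5)


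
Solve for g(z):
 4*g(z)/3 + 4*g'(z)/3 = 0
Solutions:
 g(z) = C1*exp(-z)


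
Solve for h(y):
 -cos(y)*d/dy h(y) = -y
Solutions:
 h(y) = C1 + Integral(y/cos(y), y)


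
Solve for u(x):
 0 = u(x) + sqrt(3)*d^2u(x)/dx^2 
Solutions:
 u(x) = C1*sin(3^(3/4)*x/3) + C2*cos(3^(3/4)*x/3)


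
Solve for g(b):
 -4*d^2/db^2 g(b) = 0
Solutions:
 g(b) = C1 + C2*b


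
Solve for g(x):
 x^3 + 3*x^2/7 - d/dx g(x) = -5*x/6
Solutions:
 g(x) = C1 + x^4/4 + x^3/7 + 5*x^2/12


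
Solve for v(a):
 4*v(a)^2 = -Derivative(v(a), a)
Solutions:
 v(a) = 1/(C1 + 4*a)


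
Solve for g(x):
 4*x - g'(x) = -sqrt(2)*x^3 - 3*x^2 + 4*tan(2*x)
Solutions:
 g(x) = C1 + sqrt(2)*x^4/4 + x^3 + 2*x^2 + 2*log(cos(2*x))


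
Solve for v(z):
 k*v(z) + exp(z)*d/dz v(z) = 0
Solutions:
 v(z) = C1*exp(k*exp(-z))


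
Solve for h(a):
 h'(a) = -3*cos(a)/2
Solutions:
 h(a) = C1 - 3*sin(a)/2


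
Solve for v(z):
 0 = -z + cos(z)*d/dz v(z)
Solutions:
 v(z) = C1 + Integral(z/cos(z), z)


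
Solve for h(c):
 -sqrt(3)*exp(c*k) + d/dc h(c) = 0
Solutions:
 h(c) = C1 + sqrt(3)*exp(c*k)/k


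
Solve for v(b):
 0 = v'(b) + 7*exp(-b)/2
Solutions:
 v(b) = C1 + 7*exp(-b)/2


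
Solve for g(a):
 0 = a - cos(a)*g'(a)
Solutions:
 g(a) = C1 + Integral(a/cos(a), a)


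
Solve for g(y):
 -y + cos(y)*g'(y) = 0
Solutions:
 g(y) = C1 + Integral(y/cos(y), y)


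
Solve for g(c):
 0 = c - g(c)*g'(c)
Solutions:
 g(c) = -sqrt(C1 + c^2)
 g(c) = sqrt(C1 + c^2)


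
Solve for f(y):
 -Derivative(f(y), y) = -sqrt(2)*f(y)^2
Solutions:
 f(y) = -1/(C1 + sqrt(2)*y)


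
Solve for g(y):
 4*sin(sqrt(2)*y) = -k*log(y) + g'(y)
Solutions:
 g(y) = C1 + k*y*(log(y) - 1) - 2*sqrt(2)*cos(sqrt(2)*y)


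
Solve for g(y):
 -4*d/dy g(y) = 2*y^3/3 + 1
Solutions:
 g(y) = C1 - y^4/24 - y/4


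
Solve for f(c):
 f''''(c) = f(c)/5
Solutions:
 f(c) = C1*exp(-5^(3/4)*c/5) + C2*exp(5^(3/4)*c/5) + C3*sin(5^(3/4)*c/5) + C4*cos(5^(3/4)*c/5)


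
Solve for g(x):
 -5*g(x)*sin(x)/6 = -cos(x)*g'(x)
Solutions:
 g(x) = C1/cos(x)^(5/6)


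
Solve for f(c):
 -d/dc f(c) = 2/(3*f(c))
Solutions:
 f(c) = -sqrt(C1 - 12*c)/3
 f(c) = sqrt(C1 - 12*c)/3


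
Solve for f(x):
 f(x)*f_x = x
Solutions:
 f(x) = -sqrt(C1 + x^2)
 f(x) = sqrt(C1 + x^2)


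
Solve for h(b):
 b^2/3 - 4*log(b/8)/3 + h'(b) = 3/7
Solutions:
 h(b) = C1 - b^3/9 + 4*b*log(b)/3 - 4*b*log(2) - 19*b/21


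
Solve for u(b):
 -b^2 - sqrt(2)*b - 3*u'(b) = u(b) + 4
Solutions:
 u(b) = C1*exp(-b/3) - b^2 - sqrt(2)*b + 6*b - 22 + 3*sqrt(2)


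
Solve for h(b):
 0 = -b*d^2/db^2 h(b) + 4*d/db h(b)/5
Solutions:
 h(b) = C1 + C2*b^(9/5)


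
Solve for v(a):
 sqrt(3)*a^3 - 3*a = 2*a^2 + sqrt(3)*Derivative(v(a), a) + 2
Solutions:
 v(a) = C1 + a^4/4 - 2*sqrt(3)*a^3/9 - sqrt(3)*a^2/2 - 2*sqrt(3)*a/3


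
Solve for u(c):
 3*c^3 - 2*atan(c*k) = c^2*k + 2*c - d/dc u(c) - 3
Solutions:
 u(c) = C1 - 3*c^4/4 + c^3*k/3 + c^2 - 3*c + 2*Piecewise((c*atan(c*k) - log(c^2*k^2 + 1)/(2*k), Ne(k, 0)), (0, True))


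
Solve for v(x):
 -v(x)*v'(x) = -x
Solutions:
 v(x) = -sqrt(C1 + x^2)
 v(x) = sqrt(C1 + x^2)


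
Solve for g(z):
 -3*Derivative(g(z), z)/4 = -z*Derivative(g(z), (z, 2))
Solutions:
 g(z) = C1 + C2*z^(7/4)


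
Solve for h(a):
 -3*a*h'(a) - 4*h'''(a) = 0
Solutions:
 h(a) = C1 + Integral(C2*airyai(-6^(1/3)*a/2) + C3*airybi(-6^(1/3)*a/2), a)


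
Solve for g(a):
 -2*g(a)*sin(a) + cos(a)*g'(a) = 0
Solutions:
 g(a) = C1/cos(a)^2


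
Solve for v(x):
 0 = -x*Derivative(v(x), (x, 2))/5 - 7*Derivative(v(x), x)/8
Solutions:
 v(x) = C1 + C2/x^(27/8)


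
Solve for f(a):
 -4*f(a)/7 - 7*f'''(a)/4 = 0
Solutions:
 f(a) = C3*exp(-2*14^(1/3)*a/7) + (C1*sin(14^(1/3)*sqrt(3)*a/7) + C2*cos(14^(1/3)*sqrt(3)*a/7))*exp(14^(1/3)*a/7)


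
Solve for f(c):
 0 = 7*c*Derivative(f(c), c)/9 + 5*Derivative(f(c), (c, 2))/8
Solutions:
 f(c) = C1 + C2*erf(2*sqrt(35)*c/15)


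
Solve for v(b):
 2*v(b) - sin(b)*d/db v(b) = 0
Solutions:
 v(b) = C1*(cos(b) - 1)/(cos(b) + 1)


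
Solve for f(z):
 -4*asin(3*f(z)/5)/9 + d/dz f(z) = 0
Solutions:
 Integral(1/asin(3*_y/5), (_y, f(z))) = C1 + 4*z/9


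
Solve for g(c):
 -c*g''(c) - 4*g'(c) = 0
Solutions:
 g(c) = C1 + C2/c^3


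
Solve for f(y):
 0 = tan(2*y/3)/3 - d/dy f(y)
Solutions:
 f(y) = C1 - log(cos(2*y/3))/2


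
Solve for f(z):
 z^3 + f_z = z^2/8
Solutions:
 f(z) = C1 - z^4/4 + z^3/24


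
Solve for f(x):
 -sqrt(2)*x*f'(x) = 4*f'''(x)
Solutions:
 f(x) = C1 + Integral(C2*airyai(-sqrt(2)*x/2) + C3*airybi(-sqrt(2)*x/2), x)


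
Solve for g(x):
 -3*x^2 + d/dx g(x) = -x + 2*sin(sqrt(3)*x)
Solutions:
 g(x) = C1 + x^3 - x^2/2 - 2*sqrt(3)*cos(sqrt(3)*x)/3


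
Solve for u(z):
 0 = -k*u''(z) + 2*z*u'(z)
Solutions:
 u(z) = C1 + C2*erf(z*sqrt(-1/k))/sqrt(-1/k)


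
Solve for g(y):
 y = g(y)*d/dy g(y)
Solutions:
 g(y) = -sqrt(C1 + y^2)
 g(y) = sqrt(C1 + y^2)


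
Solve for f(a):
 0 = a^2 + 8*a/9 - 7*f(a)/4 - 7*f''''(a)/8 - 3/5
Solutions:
 f(a) = 4*a^2/7 + 32*a/63 + (C1*sin(2^(3/4)*a/2) + C2*cos(2^(3/4)*a/2))*exp(-2^(3/4)*a/2) + (C3*sin(2^(3/4)*a/2) + C4*cos(2^(3/4)*a/2))*exp(2^(3/4)*a/2) - 12/35


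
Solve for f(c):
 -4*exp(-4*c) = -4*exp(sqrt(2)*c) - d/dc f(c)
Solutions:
 f(c) = C1 - 2*sqrt(2)*exp(sqrt(2)*c) - exp(-4*c)


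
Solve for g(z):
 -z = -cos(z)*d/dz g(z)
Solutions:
 g(z) = C1 + Integral(z/cos(z), z)


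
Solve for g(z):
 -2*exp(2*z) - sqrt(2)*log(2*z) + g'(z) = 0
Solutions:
 g(z) = C1 + sqrt(2)*z*log(z) + sqrt(2)*z*(-1 + log(2)) + exp(2*z)


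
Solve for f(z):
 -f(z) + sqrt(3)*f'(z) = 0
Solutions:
 f(z) = C1*exp(sqrt(3)*z/3)


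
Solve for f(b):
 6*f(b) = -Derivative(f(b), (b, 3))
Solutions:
 f(b) = C3*exp(-6^(1/3)*b) + (C1*sin(2^(1/3)*3^(5/6)*b/2) + C2*cos(2^(1/3)*3^(5/6)*b/2))*exp(6^(1/3)*b/2)


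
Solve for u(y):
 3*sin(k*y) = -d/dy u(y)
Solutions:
 u(y) = C1 + 3*cos(k*y)/k


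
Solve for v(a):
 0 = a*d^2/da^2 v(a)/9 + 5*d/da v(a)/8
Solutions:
 v(a) = C1 + C2/a^(37/8)


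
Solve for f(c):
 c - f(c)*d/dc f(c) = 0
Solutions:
 f(c) = -sqrt(C1 + c^2)
 f(c) = sqrt(C1 + c^2)


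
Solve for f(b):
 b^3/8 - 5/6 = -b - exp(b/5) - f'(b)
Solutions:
 f(b) = C1 - b^4/32 - b^2/2 + 5*b/6 - 5*exp(b/5)


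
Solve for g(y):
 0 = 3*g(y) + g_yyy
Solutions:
 g(y) = C3*exp(-3^(1/3)*y) + (C1*sin(3^(5/6)*y/2) + C2*cos(3^(5/6)*y/2))*exp(3^(1/3)*y/2)


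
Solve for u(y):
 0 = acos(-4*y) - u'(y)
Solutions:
 u(y) = C1 + y*acos(-4*y) + sqrt(1 - 16*y^2)/4


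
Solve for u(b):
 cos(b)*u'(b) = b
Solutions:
 u(b) = C1 + Integral(b/cos(b), b)


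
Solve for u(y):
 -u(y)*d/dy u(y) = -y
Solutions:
 u(y) = -sqrt(C1 + y^2)
 u(y) = sqrt(C1 + y^2)


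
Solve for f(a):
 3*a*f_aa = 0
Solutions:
 f(a) = C1 + C2*a


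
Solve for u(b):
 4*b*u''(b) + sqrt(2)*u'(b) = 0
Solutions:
 u(b) = C1 + C2*b^(1 - sqrt(2)/4)


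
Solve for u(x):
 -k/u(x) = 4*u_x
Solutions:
 u(x) = -sqrt(C1 - 2*k*x)/2
 u(x) = sqrt(C1 - 2*k*x)/2


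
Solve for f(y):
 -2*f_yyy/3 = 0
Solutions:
 f(y) = C1 + C2*y + C3*y^2


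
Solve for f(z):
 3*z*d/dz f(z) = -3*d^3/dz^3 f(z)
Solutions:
 f(z) = C1 + Integral(C2*airyai(-z) + C3*airybi(-z), z)


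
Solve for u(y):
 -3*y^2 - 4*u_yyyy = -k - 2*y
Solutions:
 u(y) = C1 + C2*y + C3*y^2 + C4*y^3 + k*y^4/96 - y^6/480 + y^5/240


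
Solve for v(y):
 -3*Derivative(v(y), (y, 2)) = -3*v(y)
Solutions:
 v(y) = C1*exp(-y) + C2*exp(y)


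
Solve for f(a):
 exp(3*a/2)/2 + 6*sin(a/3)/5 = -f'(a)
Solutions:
 f(a) = C1 - exp(3*a/2)/3 + 18*cos(a/3)/5


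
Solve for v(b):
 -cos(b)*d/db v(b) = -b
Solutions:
 v(b) = C1 + Integral(b/cos(b), b)


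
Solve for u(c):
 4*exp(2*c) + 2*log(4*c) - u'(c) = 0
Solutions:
 u(c) = C1 + 2*c*log(c) + 2*c*(-1 + 2*log(2)) + 2*exp(2*c)


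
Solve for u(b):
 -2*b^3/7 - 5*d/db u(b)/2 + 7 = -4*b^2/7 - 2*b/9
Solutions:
 u(b) = C1 - b^4/35 + 8*b^3/105 + 2*b^2/45 + 14*b/5


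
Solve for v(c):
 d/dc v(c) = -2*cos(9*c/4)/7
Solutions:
 v(c) = C1 - 8*sin(9*c/4)/63


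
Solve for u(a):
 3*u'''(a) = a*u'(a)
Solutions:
 u(a) = C1 + Integral(C2*airyai(3^(2/3)*a/3) + C3*airybi(3^(2/3)*a/3), a)


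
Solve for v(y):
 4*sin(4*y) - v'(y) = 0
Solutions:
 v(y) = C1 - cos(4*y)


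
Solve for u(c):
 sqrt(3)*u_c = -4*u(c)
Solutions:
 u(c) = C1*exp(-4*sqrt(3)*c/3)


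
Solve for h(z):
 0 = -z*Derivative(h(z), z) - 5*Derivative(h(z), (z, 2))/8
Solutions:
 h(z) = C1 + C2*erf(2*sqrt(5)*z/5)


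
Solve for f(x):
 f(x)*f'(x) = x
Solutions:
 f(x) = -sqrt(C1 + x^2)
 f(x) = sqrt(C1 + x^2)


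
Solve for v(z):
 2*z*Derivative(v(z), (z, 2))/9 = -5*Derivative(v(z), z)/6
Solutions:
 v(z) = C1 + C2/z^(11/4)


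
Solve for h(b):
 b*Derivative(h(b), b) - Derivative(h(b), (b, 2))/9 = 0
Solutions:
 h(b) = C1 + C2*erfi(3*sqrt(2)*b/2)


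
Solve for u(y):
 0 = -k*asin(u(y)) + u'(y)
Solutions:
 Integral(1/asin(_y), (_y, u(y))) = C1 + k*y


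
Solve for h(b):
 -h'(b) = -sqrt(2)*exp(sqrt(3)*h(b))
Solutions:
 h(b) = sqrt(3)*(2*log(-1/(C1 + sqrt(2)*b)) - log(3))/6


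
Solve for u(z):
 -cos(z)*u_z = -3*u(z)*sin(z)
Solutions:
 u(z) = C1/cos(z)^3


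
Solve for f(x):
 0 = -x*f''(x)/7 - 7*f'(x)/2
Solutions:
 f(x) = C1 + C2/x^(47/2)


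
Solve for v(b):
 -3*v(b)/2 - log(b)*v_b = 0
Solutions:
 v(b) = C1*exp(-3*li(b)/2)


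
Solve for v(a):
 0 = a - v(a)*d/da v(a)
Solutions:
 v(a) = -sqrt(C1 + a^2)
 v(a) = sqrt(C1 + a^2)


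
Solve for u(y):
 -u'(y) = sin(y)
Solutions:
 u(y) = C1 + cos(y)


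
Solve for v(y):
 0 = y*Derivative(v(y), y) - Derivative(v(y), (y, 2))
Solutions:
 v(y) = C1 + C2*erfi(sqrt(2)*y/2)


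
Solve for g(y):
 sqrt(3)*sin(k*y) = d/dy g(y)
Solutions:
 g(y) = C1 - sqrt(3)*cos(k*y)/k


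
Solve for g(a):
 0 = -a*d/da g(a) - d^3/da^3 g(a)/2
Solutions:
 g(a) = C1 + Integral(C2*airyai(-2^(1/3)*a) + C3*airybi(-2^(1/3)*a), a)


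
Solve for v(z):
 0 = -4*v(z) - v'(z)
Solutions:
 v(z) = C1*exp(-4*z)


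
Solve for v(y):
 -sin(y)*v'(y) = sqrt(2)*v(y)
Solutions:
 v(y) = C1*(cos(y) + 1)^(sqrt(2)/2)/(cos(y) - 1)^(sqrt(2)/2)


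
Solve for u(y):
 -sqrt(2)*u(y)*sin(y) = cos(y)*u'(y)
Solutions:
 u(y) = C1*cos(y)^(sqrt(2))


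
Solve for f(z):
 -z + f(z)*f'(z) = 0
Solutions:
 f(z) = -sqrt(C1 + z^2)
 f(z) = sqrt(C1 + z^2)


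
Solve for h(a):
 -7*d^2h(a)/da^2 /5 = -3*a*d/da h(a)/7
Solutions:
 h(a) = C1 + C2*erfi(sqrt(30)*a/14)


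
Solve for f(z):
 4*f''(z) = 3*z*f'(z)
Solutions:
 f(z) = C1 + C2*erfi(sqrt(6)*z/4)


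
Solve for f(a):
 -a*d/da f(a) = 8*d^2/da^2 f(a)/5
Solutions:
 f(a) = C1 + C2*erf(sqrt(5)*a/4)


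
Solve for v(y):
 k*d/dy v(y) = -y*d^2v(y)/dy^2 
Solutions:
 v(y) = C1 + y^(1 - re(k))*(C2*sin(log(y)*Abs(im(k))) + C3*cos(log(y)*im(k)))


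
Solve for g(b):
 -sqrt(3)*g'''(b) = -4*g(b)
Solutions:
 g(b) = C3*exp(2^(2/3)*3^(5/6)*b/3) + (C1*sin(2^(2/3)*3^(1/3)*b/2) + C2*cos(2^(2/3)*3^(1/3)*b/2))*exp(-2^(2/3)*3^(5/6)*b/6)


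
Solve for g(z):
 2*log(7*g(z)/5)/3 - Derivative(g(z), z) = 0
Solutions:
 3*Integral(1/(-log(_y) - log(7) + log(5)), (_y, g(z)))/2 = C1 - z


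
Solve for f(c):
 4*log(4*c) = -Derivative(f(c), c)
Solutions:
 f(c) = C1 - 4*c*log(c) - c*log(256) + 4*c


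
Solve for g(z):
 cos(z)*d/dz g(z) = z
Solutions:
 g(z) = C1 + Integral(z/cos(z), z)


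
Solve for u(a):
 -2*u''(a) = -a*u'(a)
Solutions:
 u(a) = C1 + C2*erfi(a/2)


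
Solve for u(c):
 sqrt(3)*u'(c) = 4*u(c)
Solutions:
 u(c) = C1*exp(4*sqrt(3)*c/3)


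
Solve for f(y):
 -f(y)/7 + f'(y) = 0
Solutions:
 f(y) = C1*exp(y/7)


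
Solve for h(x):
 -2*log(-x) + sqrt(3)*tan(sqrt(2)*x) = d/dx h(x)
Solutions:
 h(x) = C1 - 2*x*log(-x) + 2*x - sqrt(6)*log(cos(sqrt(2)*x))/2


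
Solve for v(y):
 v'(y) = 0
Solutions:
 v(y) = C1


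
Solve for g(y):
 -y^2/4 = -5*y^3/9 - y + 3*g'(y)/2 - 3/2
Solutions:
 g(y) = C1 + 5*y^4/54 - y^3/18 + y^2/3 + y


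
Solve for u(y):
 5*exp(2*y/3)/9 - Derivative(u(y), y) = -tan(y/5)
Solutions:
 u(y) = C1 + 5*exp(2*y/3)/6 - 5*log(cos(y/5))


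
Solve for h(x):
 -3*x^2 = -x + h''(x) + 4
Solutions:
 h(x) = C1 + C2*x - x^4/4 + x^3/6 - 2*x^2


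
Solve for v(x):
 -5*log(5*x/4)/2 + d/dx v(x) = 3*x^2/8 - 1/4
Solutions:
 v(x) = C1 + x^3/8 + 5*x*log(x)/2 - 5*x*log(2) - 11*x/4 + 5*x*log(5)/2


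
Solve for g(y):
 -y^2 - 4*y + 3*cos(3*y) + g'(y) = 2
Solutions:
 g(y) = C1 + y^3/3 + 2*y^2 + 2*y - sin(3*y)


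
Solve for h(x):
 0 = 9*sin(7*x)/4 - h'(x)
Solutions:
 h(x) = C1 - 9*cos(7*x)/28


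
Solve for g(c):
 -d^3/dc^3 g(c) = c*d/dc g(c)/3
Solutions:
 g(c) = C1 + Integral(C2*airyai(-3^(2/3)*c/3) + C3*airybi(-3^(2/3)*c/3), c)


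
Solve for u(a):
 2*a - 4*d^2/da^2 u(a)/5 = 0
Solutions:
 u(a) = C1 + C2*a + 5*a^3/12


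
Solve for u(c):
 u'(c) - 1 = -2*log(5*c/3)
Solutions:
 u(c) = C1 - 2*c*log(c) + c*log(9/25) + 3*c


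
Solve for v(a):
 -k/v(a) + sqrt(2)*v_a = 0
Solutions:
 v(a) = -sqrt(C1 + sqrt(2)*a*k)
 v(a) = sqrt(C1 + sqrt(2)*a*k)


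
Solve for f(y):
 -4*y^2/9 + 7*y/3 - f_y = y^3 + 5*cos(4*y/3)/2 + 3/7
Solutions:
 f(y) = C1 - y^4/4 - 4*y^3/27 + 7*y^2/6 - 3*y/7 - 15*sin(4*y/3)/8


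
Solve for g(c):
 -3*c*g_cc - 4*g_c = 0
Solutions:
 g(c) = C1 + C2/c^(1/3)


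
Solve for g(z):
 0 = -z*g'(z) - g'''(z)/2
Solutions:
 g(z) = C1 + Integral(C2*airyai(-2^(1/3)*z) + C3*airybi(-2^(1/3)*z), z)


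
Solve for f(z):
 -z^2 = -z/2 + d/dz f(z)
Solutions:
 f(z) = C1 - z^3/3 + z^2/4


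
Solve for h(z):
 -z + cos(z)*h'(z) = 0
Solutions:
 h(z) = C1 + Integral(z/cos(z), z)


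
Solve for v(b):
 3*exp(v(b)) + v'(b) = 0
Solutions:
 v(b) = log(1/(C1 + 3*b))


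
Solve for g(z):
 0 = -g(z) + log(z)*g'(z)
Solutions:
 g(z) = C1*exp(li(z))


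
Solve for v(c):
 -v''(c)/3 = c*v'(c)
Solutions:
 v(c) = C1 + C2*erf(sqrt(6)*c/2)


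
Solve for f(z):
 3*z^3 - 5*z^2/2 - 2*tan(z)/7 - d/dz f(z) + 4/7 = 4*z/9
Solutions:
 f(z) = C1 + 3*z^4/4 - 5*z^3/6 - 2*z^2/9 + 4*z/7 + 2*log(cos(z))/7


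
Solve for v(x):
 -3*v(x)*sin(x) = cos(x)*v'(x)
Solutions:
 v(x) = C1*cos(x)^3


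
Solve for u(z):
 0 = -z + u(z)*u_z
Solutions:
 u(z) = -sqrt(C1 + z^2)
 u(z) = sqrt(C1 + z^2)


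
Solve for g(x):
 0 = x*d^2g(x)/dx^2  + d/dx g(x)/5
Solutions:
 g(x) = C1 + C2*x^(4/5)


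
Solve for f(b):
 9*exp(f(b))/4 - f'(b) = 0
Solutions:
 f(b) = log(-1/(C1 + 9*b)) + 2*log(2)


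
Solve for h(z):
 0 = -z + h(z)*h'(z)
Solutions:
 h(z) = -sqrt(C1 + z^2)
 h(z) = sqrt(C1 + z^2)


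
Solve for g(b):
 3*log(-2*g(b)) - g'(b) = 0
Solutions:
 -Integral(1/(log(-_y) + log(2)), (_y, g(b)))/3 = C1 - b


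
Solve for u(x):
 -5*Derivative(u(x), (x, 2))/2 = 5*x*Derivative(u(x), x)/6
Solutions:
 u(x) = C1 + C2*erf(sqrt(6)*x/6)


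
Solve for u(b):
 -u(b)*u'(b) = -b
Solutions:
 u(b) = -sqrt(C1 + b^2)
 u(b) = sqrt(C1 + b^2)


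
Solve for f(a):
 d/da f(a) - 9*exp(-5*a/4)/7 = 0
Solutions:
 f(a) = C1 - 36*exp(-5*a/4)/35


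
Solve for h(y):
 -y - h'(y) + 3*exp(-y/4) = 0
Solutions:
 h(y) = C1 - y^2/2 - 12*exp(-y/4)


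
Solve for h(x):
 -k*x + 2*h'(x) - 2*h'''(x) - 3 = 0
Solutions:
 h(x) = C1 + C2*exp(-x) + C3*exp(x) + k*x^2/4 + 3*x/2


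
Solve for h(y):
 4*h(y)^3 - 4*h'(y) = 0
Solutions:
 h(y) = -sqrt(2)*sqrt(-1/(C1 + y))/2
 h(y) = sqrt(2)*sqrt(-1/(C1 + y))/2


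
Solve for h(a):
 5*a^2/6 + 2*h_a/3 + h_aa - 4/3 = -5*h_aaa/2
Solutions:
 h(a) = C1 - 5*a^3/12 + 15*a^2/8 + 23*a/4 + (C2*sin(sqrt(51)*a/15) + C3*cos(sqrt(51)*a/15))*exp(-a/5)


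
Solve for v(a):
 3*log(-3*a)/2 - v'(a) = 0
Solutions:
 v(a) = C1 + 3*a*log(-a)/2 + 3*a*(-1 + log(3))/2


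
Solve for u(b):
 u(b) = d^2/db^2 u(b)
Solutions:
 u(b) = C1*exp(-b) + C2*exp(b)


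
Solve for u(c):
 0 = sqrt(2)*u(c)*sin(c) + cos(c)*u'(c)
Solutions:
 u(c) = C1*cos(c)^(sqrt(2))


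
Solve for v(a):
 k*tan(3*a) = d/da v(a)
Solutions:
 v(a) = C1 - k*log(cos(3*a))/3


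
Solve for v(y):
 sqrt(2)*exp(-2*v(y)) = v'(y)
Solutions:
 v(y) = log(-sqrt(C1 + 2*sqrt(2)*y))
 v(y) = log(C1 + 2*sqrt(2)*y)/2


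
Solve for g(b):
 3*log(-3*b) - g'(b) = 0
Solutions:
 g(b) = C1 + 3*b*log(-b) + 3*b*(-1 + log(3))


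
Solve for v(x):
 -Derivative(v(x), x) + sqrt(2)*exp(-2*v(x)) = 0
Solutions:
 v(x) = log(-sqrt(C1 + 2*sqrt(2)*x))
 v(x) = log(C1 + 2*sqrt(2)*x)/2


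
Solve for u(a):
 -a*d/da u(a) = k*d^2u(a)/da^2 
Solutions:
 u(a) = C1 + C2*sqrt(k)*erf(sqrt(2)*a*sqrt(1/k)/2)


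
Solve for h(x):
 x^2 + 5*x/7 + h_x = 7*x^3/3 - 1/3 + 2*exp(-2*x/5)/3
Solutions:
 h(x) = C1 + 7*x^4/12 - x^3/3 - 5*x^2/14 - x/3 - 5*exp(-2*x/5)/3


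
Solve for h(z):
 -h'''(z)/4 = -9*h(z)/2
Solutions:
 h(z) = C3*exp(18^(1/3)*z) + (C1*sin(3*2^(1/3)*3^(1/6)*z/2) + C2*cos(3*2^(1/3)*3^(1/6)*z/2))*exp(-18^(1/3)*z/2)


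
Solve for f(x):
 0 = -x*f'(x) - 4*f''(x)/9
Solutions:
 f(x) = C1 + C2*erf(3*sqrt(2)*x/4)


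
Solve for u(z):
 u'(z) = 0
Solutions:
 u(z) = C1


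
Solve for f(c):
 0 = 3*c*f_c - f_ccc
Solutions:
 f(c) = C1 + Integral(C2*airyai(3^(1/3)*c) + C3*airybi(3^(1/3)*c), c)


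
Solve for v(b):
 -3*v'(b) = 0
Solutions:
 v(b) = C1


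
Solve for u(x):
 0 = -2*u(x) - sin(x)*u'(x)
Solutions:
 u(x) = C1*(cos(x) + 1)/(cos(x) - 1)


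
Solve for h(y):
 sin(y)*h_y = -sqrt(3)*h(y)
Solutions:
 h(y) = C1*(cos(y) + 1)^(sqrt(3)/2)/(cos(y) - 1)^(sqrt(3)/2)


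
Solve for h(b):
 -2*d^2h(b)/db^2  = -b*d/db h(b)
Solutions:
 h(b) = C1 + C2*erfi(b/2)


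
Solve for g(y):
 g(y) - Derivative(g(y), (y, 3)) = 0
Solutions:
 g(y) = C3*exp(y) + (C1*sin(sqrt(3)*y/2) + C2*cos(sqrt(3)*y/2))*exp(-y/2)


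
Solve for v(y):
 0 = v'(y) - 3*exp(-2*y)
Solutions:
 v(y) = C1 - 3*exp(-2*y)/2


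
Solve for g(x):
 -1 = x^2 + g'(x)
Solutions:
 g(x) = C1 - x^3/3 - x


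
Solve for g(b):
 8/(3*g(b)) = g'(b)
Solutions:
 g(b) = -sqrt(C1 + 48*b)/3
 g(b) = sqrt(C1 + 48*b)/3


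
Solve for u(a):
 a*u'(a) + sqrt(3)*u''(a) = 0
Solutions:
 u(a) = C1 + C2*erf(sqrt(2)*3^(3/4)*a/6)


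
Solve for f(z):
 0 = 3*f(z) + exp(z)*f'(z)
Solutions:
 f(z) = C1*exp(3*exp(-z))


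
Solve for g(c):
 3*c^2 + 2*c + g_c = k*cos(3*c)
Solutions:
 g(c) = C1 - c^3 - c^2 + k*sin(3*c)/3


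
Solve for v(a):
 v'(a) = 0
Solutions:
 v(a) = C1


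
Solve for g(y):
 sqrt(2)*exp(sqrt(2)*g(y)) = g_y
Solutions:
 g(y) = sqrt(2)*(2*log(-1/(C1 + sqrt(2)*y)) - log(2))/4


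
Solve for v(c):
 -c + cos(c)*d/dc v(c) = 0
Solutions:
 v(c) = C1 + Integral(c/cos(c), c)


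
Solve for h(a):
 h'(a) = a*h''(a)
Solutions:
 h(a) = C1 + C2*a^2


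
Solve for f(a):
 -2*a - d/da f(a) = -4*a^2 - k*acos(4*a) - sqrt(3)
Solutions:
 f(a) = C1 + 4*a^3/3 - a^2 + sqrt(3)*a + k*(a*acos(4*a) - sqrt(1 - 16*a^2)/4)


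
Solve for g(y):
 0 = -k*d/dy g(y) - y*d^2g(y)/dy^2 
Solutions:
 g(y) = C1 + y^(1 - re(k))*(C2*sin(log(y)*Abs(im(k))) + C3*cos(log(y)*im(k)))


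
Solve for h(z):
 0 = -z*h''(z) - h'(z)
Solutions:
 h(z) = C1 + C2*log(z)


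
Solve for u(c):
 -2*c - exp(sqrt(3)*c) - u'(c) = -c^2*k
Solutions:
 u(c) = C1 + c^3*k/3 - c^2 - sqrt(3)*exp(sqrt(3)*c)/3


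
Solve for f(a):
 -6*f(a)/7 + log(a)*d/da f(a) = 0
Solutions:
 f(a) = C1*exp(6*li(a)/7)


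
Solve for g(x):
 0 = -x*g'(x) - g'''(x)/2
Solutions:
 g(x) = C1 + Integral(C2*airyai(-2^(1/3)*x) + C3*airybi(-2^(1/3)*x), x)


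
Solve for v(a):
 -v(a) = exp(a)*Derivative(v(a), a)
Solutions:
 v(a) = C1*exp(exp(-a))


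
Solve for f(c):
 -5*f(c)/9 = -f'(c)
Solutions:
 f(c) = C1*exp(5*c/9)


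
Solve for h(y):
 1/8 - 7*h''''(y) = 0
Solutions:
 h(y) = C1 + C2*y + C3*y^2 + C4*y^3 + y^4/1344


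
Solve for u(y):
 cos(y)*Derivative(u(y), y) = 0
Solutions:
 u(y) = C1


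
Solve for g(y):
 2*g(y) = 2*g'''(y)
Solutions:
 g(y) = C3*exp(y) + (C1*sin(sqrt(3)*y/2) + C2*cos(sqrt(3)*y/2))*exp(-y/2)


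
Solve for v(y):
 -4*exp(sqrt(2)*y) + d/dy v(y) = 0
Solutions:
 v(y) = C1 + 2*sqrt(2)*exp(sqrt(2)*y)


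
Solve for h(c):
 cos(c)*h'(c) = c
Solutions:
 h(c) = C1 + Integral(c/cos(c), c)


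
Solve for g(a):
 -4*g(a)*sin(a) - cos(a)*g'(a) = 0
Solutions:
 g(a) = C1*cos(a)^4


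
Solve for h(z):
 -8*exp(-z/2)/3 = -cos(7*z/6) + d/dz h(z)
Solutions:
 h(z) = C1 + 6*sin(7*z/6)/7 + 16*exp(-z/2)/3


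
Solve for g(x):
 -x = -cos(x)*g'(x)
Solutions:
 g(x) = C1 + Integral(x/cos(x), x)


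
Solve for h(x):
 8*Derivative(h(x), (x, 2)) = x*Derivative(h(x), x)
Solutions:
 h(x) = C1 + C2*erfi(x/4)


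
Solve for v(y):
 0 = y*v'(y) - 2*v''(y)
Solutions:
 v(y) = C1 + C2*erfi(y/2)


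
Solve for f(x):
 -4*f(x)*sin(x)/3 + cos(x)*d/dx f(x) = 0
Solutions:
 f(x) = C1/cos(x)^(4/3)


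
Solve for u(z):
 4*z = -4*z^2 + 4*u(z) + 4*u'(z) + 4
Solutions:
 u(z) = C1*exp(-z) + z^2 - z


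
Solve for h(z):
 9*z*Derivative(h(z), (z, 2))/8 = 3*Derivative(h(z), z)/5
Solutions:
 h(z) = C1 + C2*z^(23/15)


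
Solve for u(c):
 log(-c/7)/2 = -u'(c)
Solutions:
 u(c) = C1 - c*log(-c)/2 + c*(1 + log(7))/2


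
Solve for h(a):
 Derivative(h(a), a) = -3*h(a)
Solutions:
 h(a) = C1*exp(-3*a)


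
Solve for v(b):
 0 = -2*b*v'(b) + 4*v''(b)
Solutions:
 v(b) = C1 + C2*erfi(b/2)


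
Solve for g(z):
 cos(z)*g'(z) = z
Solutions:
 g(z) = C1 + Integral(z/cos(z), z)


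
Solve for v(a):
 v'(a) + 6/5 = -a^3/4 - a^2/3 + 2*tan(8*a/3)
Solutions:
 v(a) = C1 - a^4/16 - a^3/9 - 6*a/5 - 3*log(cos(8*a/3))/4


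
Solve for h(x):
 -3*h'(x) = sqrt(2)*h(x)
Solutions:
 h(x) = C1*exp(-sqrt(2)*x/3)


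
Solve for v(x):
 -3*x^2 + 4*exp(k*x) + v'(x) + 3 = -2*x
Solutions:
 v(x) = C1 + x^3 - x^2 - 3*x - 4*exp(k*x)/k


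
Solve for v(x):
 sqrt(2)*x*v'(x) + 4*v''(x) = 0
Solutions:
 v(x) = C1 + C2*erf(2^(3/4)*x/4)


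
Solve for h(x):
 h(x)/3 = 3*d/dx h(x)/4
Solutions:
 h(x) = C1*exp(4*x/9)


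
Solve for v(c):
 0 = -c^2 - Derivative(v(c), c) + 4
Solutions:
 v(c) = C1 - c^3/3 + 4*c


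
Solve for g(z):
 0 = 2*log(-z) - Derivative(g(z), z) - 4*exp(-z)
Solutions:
 g(z) = C1 + 2*z*log(-z) - 2*z + 4*exp(-z)


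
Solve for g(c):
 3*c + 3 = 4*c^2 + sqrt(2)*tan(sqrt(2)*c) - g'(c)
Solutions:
 g(c) = C1 + 4*c^3/3 - 3*c^2/2 - 3*c - log(cos(sqrt(2)*c))


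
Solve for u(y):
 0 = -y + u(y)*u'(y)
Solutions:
 u(y) = -sqrt(C1 + y^2)
 u(y) = sqrt(C1 + y^2)


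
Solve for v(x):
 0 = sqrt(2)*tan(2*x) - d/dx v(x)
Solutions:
 v(x) = C1 - sqrt(2)*log(cos(2*x))/2


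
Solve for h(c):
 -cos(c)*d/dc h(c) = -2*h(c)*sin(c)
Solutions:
 h(c) = C1/cos(c)^2


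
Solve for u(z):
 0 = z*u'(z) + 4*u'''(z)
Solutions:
 u(z) = C1 + Integral(C2*airyai(-2^(1/3)*z/2) + C3*airybi(-2^(1/3)*z/2), z)


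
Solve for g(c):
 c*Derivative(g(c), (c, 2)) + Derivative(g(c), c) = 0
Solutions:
 g(c) = C1 + C2*log(c)


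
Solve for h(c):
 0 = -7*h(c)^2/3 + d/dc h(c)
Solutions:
 h(c) = -3/(C1 + 7*c)


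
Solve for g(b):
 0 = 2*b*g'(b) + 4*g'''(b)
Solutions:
 g(b) = C1 + Integral(C2*airyai(-2^(2/3)*b/2) + C3*airybi(-2^(2/3)*b/2), b)


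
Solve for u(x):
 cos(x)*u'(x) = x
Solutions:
 u(x) = C1 + Integral(x/cos(x), x)


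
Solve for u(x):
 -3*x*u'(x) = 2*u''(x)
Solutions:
 u(x) = C1 + C2*erf(sqrt(3)*x/2)


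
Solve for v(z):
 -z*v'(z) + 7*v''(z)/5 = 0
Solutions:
 v(z) = C1 + C2*erfi(sqrt(70)*z/14)


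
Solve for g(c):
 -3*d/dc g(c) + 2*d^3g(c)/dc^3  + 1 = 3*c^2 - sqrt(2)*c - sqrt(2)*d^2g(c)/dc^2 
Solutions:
 g(c) = C1 + C2*exp(c*(-sqrt(2) + sqrt(26))/4) + C3*exp(-c*(sqrt(2) + sqrt(26))/4) - c^3/3 - sqrt(2)*c^2/6 - 11*c/9


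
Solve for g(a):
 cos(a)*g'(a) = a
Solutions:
 g(a) = C1 + Integral(a/cos(a), a)


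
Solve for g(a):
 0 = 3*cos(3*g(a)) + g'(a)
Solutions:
 g(a) = -asin((C1 + exp(18*a))/(C1 - exp(18*a)))/3 + pi/3
 g(a) = asin((C1 + exp(18*a))/(C1 - exp(18*a)))/3


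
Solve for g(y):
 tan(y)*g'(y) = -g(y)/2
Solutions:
 g(y) = C1/sqrt(sin(y))


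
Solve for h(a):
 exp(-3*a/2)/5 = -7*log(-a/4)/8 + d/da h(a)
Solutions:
 h(a) = C1 + 7*a*log(-a)/8 + 7*a*(-2*log(2) - 1)/8 - 2*exp(-3*a/2)/15


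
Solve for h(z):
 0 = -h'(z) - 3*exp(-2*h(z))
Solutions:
 h(z) = log(-sqrt(C1 - 6*z))
 h(z) = log(C1 - 6*z)/2


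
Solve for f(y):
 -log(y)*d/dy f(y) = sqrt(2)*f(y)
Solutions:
 f(y) = C1*exp(-sqrt(2)*li(y))


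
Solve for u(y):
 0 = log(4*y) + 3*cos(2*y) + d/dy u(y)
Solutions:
 u(y) = C1 - y*log(y) - 2*y*log(2) + y - 3*sin(2*y)/2


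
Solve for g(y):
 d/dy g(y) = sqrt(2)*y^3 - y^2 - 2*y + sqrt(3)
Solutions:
 g(y) = C1 + sqrt(2)*y^4/4 - y^3/3 - y^2 + sqrt(3)*y


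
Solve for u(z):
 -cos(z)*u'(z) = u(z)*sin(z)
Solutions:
 u(z) = C1*cos(z)


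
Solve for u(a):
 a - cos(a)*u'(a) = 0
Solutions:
 u(a) = C1 + Integral(a/cos(a), a)


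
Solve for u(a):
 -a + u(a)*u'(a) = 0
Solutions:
 u(a) = -sqrt(C1 + a^2)
 u(a) = sqrt(C1 + a^2)


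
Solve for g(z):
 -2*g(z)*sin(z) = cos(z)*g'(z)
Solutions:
 g(z) = C1*cos(z)^2


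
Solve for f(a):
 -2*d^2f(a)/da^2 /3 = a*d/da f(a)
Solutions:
 f(a) = C1 + C2*erf(sqrt(3)*a/2)


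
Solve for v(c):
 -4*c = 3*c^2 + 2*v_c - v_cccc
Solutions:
 v(c) = C1 + C4*exp(2^(1/3)*c) - c^3/2 - c^2 + (C2*sin(2^(1/3)*sqrt(3)*c/2) + C3*cos(2^(1/3)*sqrt(3)*c/2))*exp(-2^(1/3)*c/2)


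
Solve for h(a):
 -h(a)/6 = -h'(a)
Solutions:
 h(a) = C1*exp(a/6)


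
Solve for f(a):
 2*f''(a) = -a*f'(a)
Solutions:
 f(a) = C1 + C2*erf(a/2)


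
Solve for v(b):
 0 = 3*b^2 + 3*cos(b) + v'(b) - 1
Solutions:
 v(b) = C1 - b^3 + b - 3*sin(b)


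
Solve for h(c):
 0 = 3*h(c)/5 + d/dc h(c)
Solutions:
 h(c) = C1*exp(-3*c/5)


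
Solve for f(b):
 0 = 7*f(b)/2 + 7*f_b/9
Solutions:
 f(b) = C1*exp(-9*b/2)


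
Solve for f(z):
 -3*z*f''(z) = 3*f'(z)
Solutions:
 f(z) = C1 + C2*log(z)


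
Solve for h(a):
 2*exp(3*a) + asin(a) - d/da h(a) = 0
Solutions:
 h(a) = C1 + a*asin(a) + sqrt(1 - a^2) + 2*exp(3*a)/3


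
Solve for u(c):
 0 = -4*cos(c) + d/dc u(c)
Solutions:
 u(c) = C1 + 4*sin(c)


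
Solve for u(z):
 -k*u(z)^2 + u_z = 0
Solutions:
 u(z) = -1/(C1 + k*z)


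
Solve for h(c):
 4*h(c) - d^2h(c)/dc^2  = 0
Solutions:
 h(c) = C1*exp(-2*c) + C2*exp(2*c)


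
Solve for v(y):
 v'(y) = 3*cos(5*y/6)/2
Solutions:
 v(y) = C1 + 9*sin(5*y/6)/5


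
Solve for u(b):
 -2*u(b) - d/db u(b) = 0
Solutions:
 u(b) = C1*exp(-2*b)


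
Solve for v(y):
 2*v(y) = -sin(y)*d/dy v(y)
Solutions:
 v(y) = C1*(cos(y) + 1)/(cos(y) - 1)


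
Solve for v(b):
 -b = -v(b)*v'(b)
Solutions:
 v(b) = -sqrt(C1 + b^2)
 v(b) = sqrt(C1 + b^2)


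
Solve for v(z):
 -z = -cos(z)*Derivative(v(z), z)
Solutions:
 v(z) = C1 + Integral(z/cos(z), z)


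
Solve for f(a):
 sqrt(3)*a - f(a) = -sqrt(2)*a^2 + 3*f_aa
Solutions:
 f(a) = C1*sin(sqrt(3)*a/3) + C2*cos(sqrt(3)*a/3) + sqrt(2)*a^2 + sqrt(3)*a - 6*sqrt(2)


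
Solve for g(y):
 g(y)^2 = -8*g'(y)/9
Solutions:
 g(y) = 8/(C1 + 9*y)


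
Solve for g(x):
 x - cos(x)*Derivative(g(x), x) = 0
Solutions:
 g(x) = C1 + Integral(x/cos(x), x)


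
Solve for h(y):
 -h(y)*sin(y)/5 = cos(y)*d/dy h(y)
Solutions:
 h(y) = C1*cos(y)^(1/5)


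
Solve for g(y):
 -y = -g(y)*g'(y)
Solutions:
 g(y) = -sqrt(C1 + y^2)
 g(y) = sqrt(C1 + y^2)


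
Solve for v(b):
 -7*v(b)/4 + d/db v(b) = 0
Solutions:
 v(b) = C1*exp(7*b/4)


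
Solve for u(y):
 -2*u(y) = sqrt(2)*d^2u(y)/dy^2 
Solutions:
 u(y) = C1*sin(2^(1/4)*y) + C2*cos(2^(1/4)*y)


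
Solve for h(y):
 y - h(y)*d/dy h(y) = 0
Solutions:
 h(y) = -sqrt(C1 + y^2)
 h(y) = sqrt(C1 + y^2)


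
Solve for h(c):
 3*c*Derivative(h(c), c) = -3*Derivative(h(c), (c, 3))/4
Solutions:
 h(c) = C1 + Integral(C2*airyai(-2^(2/3)*c) + C3*airybi(-2^(2/3)*c), c)


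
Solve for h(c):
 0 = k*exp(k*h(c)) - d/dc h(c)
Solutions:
 h(c) = Piecewise((log(-1/(C1*k + c*k^2))/k, Ne(k, 0)), (nan, True))
 h(c) = Piecewise((C1 + c*k, Eq(k, 0)), (nan, True))


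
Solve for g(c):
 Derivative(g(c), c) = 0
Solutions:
 g(c) = C1


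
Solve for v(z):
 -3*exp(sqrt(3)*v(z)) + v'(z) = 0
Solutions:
 v(z) = sqrt(3)*(2*log(-1/(C1 + 3*z)) - log(3))/6


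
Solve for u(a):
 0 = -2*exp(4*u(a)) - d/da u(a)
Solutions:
 u(a) = log(-I*(1/(C1 + 8*a))^(1/4))
 u(a) = log(I*(1/(C1 + 8*a))^(1/4))
 u(a) = log(-(1/(C1 + 8*a))^(1/4))
 u(a) = log(1/(C1 + 8*a))/4
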